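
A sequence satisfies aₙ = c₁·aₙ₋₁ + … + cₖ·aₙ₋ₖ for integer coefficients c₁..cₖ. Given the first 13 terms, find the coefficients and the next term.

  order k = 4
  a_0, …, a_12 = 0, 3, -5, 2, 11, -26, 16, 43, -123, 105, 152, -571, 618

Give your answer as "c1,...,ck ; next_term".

-1,-2,1,-2 ; 466

  a_4 = -1·2 + -2·-5 + 1·3 + -2·0 = 11
  a_5 = -1·11 + -2·2 + 1·-5 + -2·3 = -26
  a_6 = -1·-26 + -2·11 + 1·2 + -2·-5 = 16
  a_7 = -1·16 + -2·-26 + 1·11 + -2·2 = 43
  a_8 = -1·43 + -2·16 + 1·-26 + -2·11 = -123
  a_9 = -1·-123 + -2·43 + 1·16 + -2·-26 = 105
  a_10 = -1·105 + -2·-123 + 1·43 + -2·16 = 152
  a_11 = -1·152 + -2·105 + 1·-123 + -2·43 = -571
  a_12 = -1·-571 + -2·152 + 1·105 + -2·-123 = 618
  a_13 = -1·618 + -2·-571 + 1·152 + -2·105 = 466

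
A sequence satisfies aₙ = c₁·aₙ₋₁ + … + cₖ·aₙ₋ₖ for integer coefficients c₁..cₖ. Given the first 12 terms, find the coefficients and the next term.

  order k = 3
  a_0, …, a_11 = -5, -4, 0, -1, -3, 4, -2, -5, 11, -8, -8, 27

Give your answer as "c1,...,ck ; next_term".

  a_3 = -1·0 + -1·-4 + 1·-5 = -1
  a_4 = -1·-1 + -1·0 + 1·-4 = -3
  a_5 = -1·-3 + -1·-1 + 1·0 = 4
  a_6 = -1·4 + -1·-3 + 1·-1 = -2
  a_7 = -1·-2 + -1·4 + 1·-3 = -5
  a_8 = -1·-5 + -1·-2 + 1·4 = 11
  a_9 = -1·11 + -1·-5 + 1·-2 = -8
  a_10 = -1·-8 + -1·11 + 1·-5 = -8
  a_11 = -1·-8 + -1·-8 + 1·11 = 27
  a_12 = -1·27 + -1·-8 + 1·-8 = -27

-1,-1,1 ; -27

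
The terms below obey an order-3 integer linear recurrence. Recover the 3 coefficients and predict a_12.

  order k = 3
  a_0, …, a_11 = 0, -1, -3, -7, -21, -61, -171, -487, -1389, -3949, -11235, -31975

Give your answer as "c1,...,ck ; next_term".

  a_3 = 2·-3 + 1·-1 + 4·0 = -7
  a_4 = 2·-7 + 1·-3 + 4·-1 = -21
  a_5 = 2·-21 + 1·-7 + 4·-3 = -61
  a_6 = 2·-61 + 1·-21 + 4·-7 = -171
  a_7 = 2·-171 + 1·-61 + 4·-21 = -487
  a_8 = 2·-487 + 1·-171 + 4·-61 = -1389
  a_9 = 2·-1389 + 1·-487 + 4·-171 = -3949
  a_10 = 2·-3949 + 1·-1389 + 4·-487 = -11235
  a_11 = 2·-11235 + 1·-3949 + 4·-1389 = -31975
  a_12 = 2·-31975 + 1·-11235 + 4·-3949 = -90981

2,1,4 ; -90981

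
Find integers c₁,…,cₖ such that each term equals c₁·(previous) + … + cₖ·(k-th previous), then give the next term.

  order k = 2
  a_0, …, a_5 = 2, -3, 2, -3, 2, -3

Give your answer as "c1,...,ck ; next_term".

0,1 ; 2

  a_2 = 0·-3 + 1·2 = 2
  a_3 = 0·2 + 1·-3 = -3
  a_4 = 0·-3 + 1·2 = 2
  a_5 = 0·2 + 1·-3 = -3
  a_6 = 0·-3 + 1·2 = 2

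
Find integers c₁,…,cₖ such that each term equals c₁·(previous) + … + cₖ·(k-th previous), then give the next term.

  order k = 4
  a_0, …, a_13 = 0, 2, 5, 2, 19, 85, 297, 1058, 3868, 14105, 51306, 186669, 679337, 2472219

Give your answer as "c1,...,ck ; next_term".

  a_4 = 3·2 + 1·5 + 4·2 + 3·0 = 19
  a_5 = 3·19 + 1·2 + 4·5 + 3·2 = 85
  a_6 = 3·85 + 1·19 + 4·2 + 3·5 = 297
  a_7 = 3·297 + 1·85 + 4·19 + 3·2 = 1058
  a_8 = 3·1058 + 1·297 + 4·85 + 3·19 = 3868
  a_9 = 3·3868 + 1·1058 + 4·297 + 3·85 = 14105
  a_10 = 3·14105 + 1·3868 + 4·1058 + 3·297 = 51306
  a_11 = 3·51306 + 1·14105 + 4·3868 + 3·1058 = 186669
  a_12 = 3·186669 + 1·51306 + 4·14105 + 3·3868 = 679337
  a_13 = 3·679337 + 1·186669 + 4·51306 + 3·14105 = 2472219
  a_14 = 3·2472219 + 1·679337 + 4·186669 + 3·51306 = 8996588

3,1,4,3 ; 8996588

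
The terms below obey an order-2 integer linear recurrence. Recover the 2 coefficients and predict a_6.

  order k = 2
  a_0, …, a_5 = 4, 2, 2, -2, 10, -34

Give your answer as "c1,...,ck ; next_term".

-3,2 ; 122

  a_2 = -3·2 + 2·4 = 2
  a_3 = -3·2 + 2·2 = -2
  a_4 = -3·-2 + 2·2 = 10
  a_5 = -3·10 + 2·-2 = -34
  a_6 = -3·-34 + 2·10 = 122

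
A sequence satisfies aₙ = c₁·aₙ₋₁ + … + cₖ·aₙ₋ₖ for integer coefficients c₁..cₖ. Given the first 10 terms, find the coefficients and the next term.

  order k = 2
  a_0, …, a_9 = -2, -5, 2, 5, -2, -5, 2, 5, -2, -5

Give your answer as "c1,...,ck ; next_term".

0,-1 ; 2

  a_2 = 0·-5 + -1·-2 = 2
  a_3 = 0·2 + -1·-5 = 5
  a_4 = 0·5 + -1·2 = -2
  a_5 = 0·-2 + -1·5 = -5
  a_6 = 0·-5 + -1·-2 = 2
  a_7 = 0·2 + -1·-5 = 5
  a_8 = 0·5 + -1·2 = -2
  a_9 = 0·-2 + -1·5 = -5
  a_10 = 0·-5 + -1·-2 = 2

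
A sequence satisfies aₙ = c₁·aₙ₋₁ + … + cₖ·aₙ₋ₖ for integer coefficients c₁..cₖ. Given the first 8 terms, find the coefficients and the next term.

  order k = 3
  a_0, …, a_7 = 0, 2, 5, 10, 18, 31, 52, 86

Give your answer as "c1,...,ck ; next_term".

  a_3 = 2·5 + 0·2 + -1·0 = 10
  a_4 = 2·10 + 0·5 + -1·2 = 18
  a_5 = 2·18 + 0·10 + -1·5 = 31
  a_6 = 2·31 + 0·18 + -1·10 = 52
  a_7 = 2·52 + 0·31 + -1·18 = 86
  a_8 = 2·86 + 0·52 + -1·31 = 141

2,0,-1 ; 141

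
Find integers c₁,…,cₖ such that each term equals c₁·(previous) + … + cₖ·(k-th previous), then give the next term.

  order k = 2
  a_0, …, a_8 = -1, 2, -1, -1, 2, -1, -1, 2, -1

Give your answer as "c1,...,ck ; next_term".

-1,-1 ; -1

  a_2 = -1·2 + -1·-1 = -1
  a_3 = -1·-1 + -1·2 = -1
  a_4 = -1·-1 + -1·-1 = 2
  a_5 = -1·2 + -1·-1 = -1
  a_6 = -1·-1 + -1·2 = -1
  a_7 = -1·-1 + -1·-1 = 2
  a_8 = -1·2 + -1·-1 = -1
  a_9 = -1·-1 + -1·2 = -1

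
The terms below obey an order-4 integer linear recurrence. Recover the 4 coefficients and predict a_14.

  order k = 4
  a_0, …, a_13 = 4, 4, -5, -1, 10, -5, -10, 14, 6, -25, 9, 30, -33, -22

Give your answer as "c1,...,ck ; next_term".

-1,-1,0,1 ; 64

  a_4 = -1·-1 + -1·-5 + 0·4 + 1·4 = 10
  a_5 = -1·10 + -1·-1 + 0·-5 + 1·4 = -5
  a_6 = -1·-5 + -1·10 + 0·-1 + 1·-5 = -10
  a_7 = -1·-10 + -1·-5 + 0·10 + 1·-1 = 14
  a_8 = -1·14 + -1·-10 + 0·-5 + 1·10 = 6
  a_9 = -1·6 + -1·14 + 0·-10 + 1·-5 = -25
  a_10 = -1·-25 + -1·6 + 0·14 + 1·-10 = 9
  a_11 = -1·9 + -1·-25 + 0·6 + 1·14 = 30
  a_12 = -1·30 + -1·9 + 0·-25 + 1·6 = -33
  a_13 = -1·-33 + -1·30 + 0·9 + 1·-25 = -22
  a_14 = -1·-22 + -1·-33 + 0·30 + 1·9 = 64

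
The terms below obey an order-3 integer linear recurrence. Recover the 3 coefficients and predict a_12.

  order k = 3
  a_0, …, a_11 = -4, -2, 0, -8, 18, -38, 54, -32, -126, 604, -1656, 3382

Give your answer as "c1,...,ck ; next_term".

-3,-2,3 ; -5022

  a_3 = -3·0 + -2·-2 + 3·-4 = -8
  a_4 = -3·-8 + -2·0 + 3·-2 = 18
  a_5 = -3·18 + -2·-8 + 3·0 = -38
  a_6 = -3·-38 + -2·18 + 3·-8 = 54
  a_7 = -3·54 + -2·-38 + 3·18 = -32
  a_8 = -3·-32 + -2·54 + 3·-38 = -126
  a_9 = -3·-126 + -2·-32 + 3·54 = 604
  a_10 = -3·604 + -2·-126 + 3·-32 = -1656
  a_11 = -3·-1656 + -2·604 + 3·-126 = 3382
  a_12 = -3·3382 + -2·-1656 + 3·604 = -5022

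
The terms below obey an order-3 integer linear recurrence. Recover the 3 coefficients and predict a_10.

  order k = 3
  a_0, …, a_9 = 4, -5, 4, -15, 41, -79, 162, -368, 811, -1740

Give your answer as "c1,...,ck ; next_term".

  a_3 = -2·4 + -1·-5 + -3·4 = -15
  a_4 = -2·-15 + -1·4 + -3·-5 = 41
  a_5 = -2·41 + -1·-15 + -3·4 = -79
  a_6 = -2·-79 + -1·41 + -3·-15 = 162
  a_7 = -2·162 + -1·-79 + -3·41 = -368
  a_8 = -2·-368 + -1·162 + -3·-79 = 811
  a_9 = -2·811 + -1·-368 + -3·162 = -1740
  a_10 = -2·-1740 + -1·811 + -3·-368 = 3773

-2,-1,-3 ; 3773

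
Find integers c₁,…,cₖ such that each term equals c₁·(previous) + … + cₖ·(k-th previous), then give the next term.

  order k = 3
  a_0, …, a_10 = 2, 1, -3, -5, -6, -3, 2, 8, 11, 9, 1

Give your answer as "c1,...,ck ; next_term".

1,0,-1 ; -10

  a_3 = 1·-3 + 0·1 + -1·2 = -5
  a_4 = 1·-5 + 0·-3 + -1·1 = -6
  a_5 = 1·-6 + 0·-5 + -1·-3 = -3
  a_6 = 1·-3 + 0·-6 + -1·-5 = 2
  a_7 = 1·2 + 0·-3 + -1·-6 = 8
  a_8 = 1·8 + 0·2 + -1·-3 = 11
  a_9 = 1·11 + 0·8 + -1·2 = 9
  a_10 = 1·9 + 0·11 + -1·8 = 1
  a_11 = 1·1 + 0·9 + -1·11 = -10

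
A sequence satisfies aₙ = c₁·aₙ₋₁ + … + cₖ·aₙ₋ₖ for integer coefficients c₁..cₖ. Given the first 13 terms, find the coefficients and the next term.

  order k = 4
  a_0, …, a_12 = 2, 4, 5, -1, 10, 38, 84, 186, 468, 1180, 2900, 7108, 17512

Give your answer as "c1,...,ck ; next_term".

  a_4 = 2·-1 + 0·5 + 2·4 + 2·2 = 10
  a_5 = 2·10 + 0·-1 + 2·5 + 2·4 = 38
  a_6 = 2·38 + 0·10 + 2·-1 + 2·5 = 84
  a_7 = 2·84 + 0·38 + 2·10 + 2·-1 = 186
  a_8 = 2·186 + 0·84 + 2·38 + 2·10 = 468
  a_9 = 2·468 + 0·186 + 2·84 + 2·38 = 1180
  a_10 = 2·1180 + 0·468 + 2·186 + 2·84 = 2900
  a_11 = 2·2900 + 0·1180 + 2·468 + 2·186 = 7108
  a_12 = 2·7108 + 0·2900 + 2·1180 + 2·468 = 17512
  a_13 = 2·17512 + 0·7108 + 2·2900 + 2·1180 = 43184

2,0,2,2 ; 43184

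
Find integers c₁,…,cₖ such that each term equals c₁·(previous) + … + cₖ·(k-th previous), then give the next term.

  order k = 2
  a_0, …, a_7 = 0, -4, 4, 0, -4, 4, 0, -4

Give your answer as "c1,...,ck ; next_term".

  a_2 = -1·-4 + -1·0 = 4
  a_3 = -1·4 + -1·-4 = 0
  a_4 = -1·0 + -1·4 = -4
  a_5 = -1·-4 + -1·0 = 4
  a_6 = -1·4 + -1·-4 = 0
  a_7 = -1·0 + -1·4 = -4
  a_8 = -1·-4 + -1·0 = 4

-1,-1 ; 4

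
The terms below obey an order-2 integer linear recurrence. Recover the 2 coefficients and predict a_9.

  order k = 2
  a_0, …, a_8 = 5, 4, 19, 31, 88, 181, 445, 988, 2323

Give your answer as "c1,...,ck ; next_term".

1,3 ; 5287

  a_2 = 1·4 + 3·5 = 19
  a_3 = 1·19 + 3·4 = 31
  a_4 = 1·31 + 3·19 = 88
  a_5 = 1·88 + 3·31 = 181
  a_6 = 1·181 + 3·88 = 445
  a_7 = 1·445 + 3·181 = 988
  a_8 = 1·988 + 3·445 = 2323
  a_9 = 1·2323 + 3·988 = 5287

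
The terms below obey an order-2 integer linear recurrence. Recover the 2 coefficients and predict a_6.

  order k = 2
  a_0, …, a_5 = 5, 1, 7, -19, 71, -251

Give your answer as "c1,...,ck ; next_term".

-3,2 ; 895

  a_2 = -3·1 + 2·5 = 7
  a_3 = -3·7 + 2·1 = -19
  a_4 = -3·-19 + 2·7 = 71
  a_5 = -3·71 + 2·-19 = -251
  a_6 = -3·-251 + 2·71 = 895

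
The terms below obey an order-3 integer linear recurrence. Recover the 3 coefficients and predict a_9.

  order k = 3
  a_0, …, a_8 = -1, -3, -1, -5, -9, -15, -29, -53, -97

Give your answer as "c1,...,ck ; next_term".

1,1,1 ; -179

  a_3 = 1·-1 + 1·-3 + 1·-1 = -5
  a_4 = 1·-5 + 1·-1 + 1·-3 = -9
  a_5 = 1·-9 + 1·-5 + 1·-1 = -15
  a_6 = 1·-15 + 1·-9 + 1·-5 = -29
  a_7 = 1·-29 + 1·-15 + 1·-9 = -53
  a_8 = 1·-53 + 1·-29 + 1·-15 = -97
  a_9 = 1·-97 + 1·-53 + 1·-29 = -179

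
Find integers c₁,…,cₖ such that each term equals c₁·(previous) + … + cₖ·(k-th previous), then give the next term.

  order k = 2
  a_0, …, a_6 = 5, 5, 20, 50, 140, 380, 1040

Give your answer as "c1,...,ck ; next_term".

2,2 ; 2840

  a_2 = 2·5 + 2·5 = 20
  a_3 = 2·20 + 2·5 = 50
  a_4 = 2·50 + 2·20 = 140
  a_5 = 2·140 + 2·50 = 380
  a_6 = 2·380 + 2·140 = 1040
  a_7 = 2·1040 + 2·380 = 2840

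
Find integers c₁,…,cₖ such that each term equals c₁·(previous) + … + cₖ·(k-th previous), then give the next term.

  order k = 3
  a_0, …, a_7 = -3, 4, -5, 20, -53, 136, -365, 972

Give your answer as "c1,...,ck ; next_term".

  a_3 = -2·-5 + 1·4 + -2·-3 = 20
  a_4 = -2·20 + 1·-5 + -2·4 = -53
  a_5 = -2·-53 + 1·20 + -2·-5 = 136
  a_6 = -2·136 + 1·-53 + -2·20 = -365
  a_7 = -2·-365 + 1·136 + -2·-53 = 972
  a_8 = -2·972 + 1·-365 + -2·136 = -2581

-2,1,-2 ; -2581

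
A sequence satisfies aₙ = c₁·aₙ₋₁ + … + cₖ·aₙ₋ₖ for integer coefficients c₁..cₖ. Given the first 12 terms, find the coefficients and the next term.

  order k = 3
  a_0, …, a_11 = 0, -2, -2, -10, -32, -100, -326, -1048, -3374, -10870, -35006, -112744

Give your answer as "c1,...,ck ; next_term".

  a_3 = 2·-2 + 3·-2 + 3·0 = -10
  a_4 = 2·-10 + 3·-2 + 3·-2 = -32
  a_5 = 2·-32 + 3·-10 + 3·-2 = -100
  a_6 = 2·-100 + 3·-32 + 3·-10 = -326
  a_7 = 2·-326 + 3·-100 + 3·-32 = -1048
  a_8 = 2·-1048 + 3·-326 + 3·-100 = -3374
  a_9 = 2·-3374 + 3·-1048 + 3·-326 = -10870
  a_10 = 2·-10870 + 3·-3374 + 3·-1048 = -35006
  a_11 = 2·-35006 + 3·-10870 + 3·-3374 = -112744
  a_12 = 2·-112744 + 3·-35006 + 3·-10870 = -363116

2,3,3 ; -363116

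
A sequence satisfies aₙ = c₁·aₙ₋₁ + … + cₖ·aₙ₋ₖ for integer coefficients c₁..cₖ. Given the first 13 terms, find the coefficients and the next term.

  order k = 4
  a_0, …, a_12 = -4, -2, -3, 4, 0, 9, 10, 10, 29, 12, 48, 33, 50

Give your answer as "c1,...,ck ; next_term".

  a_4 = 0·4 + 2·-3 + 1·-2 + -2·-4 = 0
  a_5 = 0·0 + 2·4 + 1·-3 + -2·-2 = 9
  a_6 = 0·9 + 2·0 + 1·4 + -2·-3 = 10
  a_7 = 0·10 + 2·9 + 1·0 + -2·4 = 10
  a_8 = 0·10 + 2·10 + 1·9 + -2·0 = 29
  a_9 = 0·29 + 2·10 + 1·10 + -2·9 = 12
  a_10 = 0·12 + 2·29 + 1·10 + -2·10 = 48
  a_11 = 0·48 + 2·12 + 1·29 + -2·10 = 33
  a_12 = 0·33 + 2·48 + 1·12 + -2·29 = 50
  a_13 = 0·50 + 2·33 + 1·48 + -2·12 = 90

0,2,1,-2 ; 90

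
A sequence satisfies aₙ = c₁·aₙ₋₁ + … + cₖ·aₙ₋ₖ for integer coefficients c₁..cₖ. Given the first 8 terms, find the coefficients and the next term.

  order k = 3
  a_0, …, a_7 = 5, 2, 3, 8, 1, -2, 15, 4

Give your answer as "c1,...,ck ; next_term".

  a_3 = 0·3 + -1·2 + 2·5 = 8
  a_4 = 0·8 + -1·3 + 2·2 = 1
  a_5 = 0·1 + -1·8 + 2·3 = -2
  a_6 = 0·-2 + -1·1 + 2·8 = 15
  a_7 = 0·15 + -1·-2 + 2·1 = 4
  a_8 = 0·4 + -1·15 + 2·-2 = -19

0,-1,2 ; -19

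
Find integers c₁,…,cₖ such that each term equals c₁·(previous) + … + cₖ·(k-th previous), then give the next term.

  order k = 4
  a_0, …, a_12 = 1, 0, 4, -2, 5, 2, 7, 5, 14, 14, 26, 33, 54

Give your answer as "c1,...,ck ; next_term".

0,1,1,1 ; 73

  a_4 = 0·-2 + 1·4 + 1·0 + 1·1 = 5
  a_5 = 0·5 + 1·-2 + 1·4 + 1·0 = 2
  a_6 = 0·2 + 1·5 + 1·-2 + 1·4 = 7
  a_7 = 0·7 + 1·2 + 1·5 + 1·-2 = 5
  a_8 = 0·5 + 1·7 + 1·2 + 1·5 = 14
  a_9 = 0·14 + 1·5 + 1·7 + 1·2 = 14
  a_10 = 0·14 + 1·14 + 1·5 + 1·7 = 26
  a_11 = 0·26 + 1·14 + 1·14 + 1·5 = 33
  a_12 = 0·33 + 1·26 + 1·14 + 1·14 = 54
  a_13 = 0·54 + 1·33 + 1·26 + 1·14 = 73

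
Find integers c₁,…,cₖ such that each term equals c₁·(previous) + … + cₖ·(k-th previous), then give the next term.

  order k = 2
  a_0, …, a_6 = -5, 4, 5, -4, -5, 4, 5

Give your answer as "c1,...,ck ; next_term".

0,-1 ; -4

  a_2 = 0·4 + -1·-5 = 5
  a_3 = 0·5 + -1·4 = -4
  a_4 = 0·-4 + -1·5 = -5
  a_5 = 0·-5 + -1·-4 = 4
  a_6 = 0·4 + -1·-5 = 5
  a_7 = 0·5 + -1·4 = -4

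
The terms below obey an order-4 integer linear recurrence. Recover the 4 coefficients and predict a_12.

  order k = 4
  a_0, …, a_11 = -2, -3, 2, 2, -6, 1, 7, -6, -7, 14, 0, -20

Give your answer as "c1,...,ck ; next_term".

-1,-1,0,1 ; 13

  a_4 = -1·2 + -1·2 + 0·-3 + 1·-2 = -6
  a_5 = -1·-6 + -1·2 + 0·2 + 1·-3 = 1
  a_6 = -1·1 + -1·-6 + 0·2 + 1·2 = 7
  a_7 = -1·7 + -1·1 + 0·-6 + 1·2 = -6
  a_8 = -1·-6 + -1·7 + 0·1 + 1·-6 = -7
  a_9 = -1·-7 + -1·-6 + 0·7 + 1·1 = 14
  a_10 = -1·14 + -1·-7 + 0·-6 + 1·7 = 0
  a_11 = -1·0 + -1·14 + 0·-7 + 1·-6 = -20
  a_12 = -1·-20 + -1·0 + 0·14 + 1·-7 = 13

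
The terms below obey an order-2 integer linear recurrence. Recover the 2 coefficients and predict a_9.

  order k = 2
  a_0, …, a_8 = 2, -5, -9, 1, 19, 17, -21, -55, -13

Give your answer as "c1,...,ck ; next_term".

1,-2 ; 97

  a_2 = 1·-5 + -2·2 = -9
  a_3 = 1·-9 + -2·-5 = 1
  a_4 = 1·1 + -2·-9 = 19
  a_5 = 1·19 + -2·1 = 17
  a_6 = 1·17 + -2·19 = -21
  a_7 = 1·-21 + -2·17 = -55
  a_8 = 1·-55 + -2·-21 = -13
  a_9 = 1·-13 + -2·-55 = 97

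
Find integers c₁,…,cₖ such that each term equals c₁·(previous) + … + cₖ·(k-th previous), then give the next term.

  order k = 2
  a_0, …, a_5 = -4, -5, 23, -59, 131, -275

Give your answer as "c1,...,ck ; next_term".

  a_2 = -3·-5 + -2·-4 = 23
  a_3 = -3·23 + -2·-5 = -59
  a_4 = -3·-59 + -2·23 = 131
  a_5 = -3·131 + -2·-59 = -275
  a_6 = -3·-275 + -2·131 = 563

-3,-2 ; 563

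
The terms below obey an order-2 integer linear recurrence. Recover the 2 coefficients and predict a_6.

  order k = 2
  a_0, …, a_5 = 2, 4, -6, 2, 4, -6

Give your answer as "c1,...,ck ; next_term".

  a_2 = -1·4 + -1·2 = -6
  a_3 = -1·-6 + -1·4 = 2
  a_4 = -1·2 + -1·-6 = 4
  a_5 = -1·4 + -1·2 = -6
  a_6 = -1·-6 + -1·4 = 2

-1,-1 ; 2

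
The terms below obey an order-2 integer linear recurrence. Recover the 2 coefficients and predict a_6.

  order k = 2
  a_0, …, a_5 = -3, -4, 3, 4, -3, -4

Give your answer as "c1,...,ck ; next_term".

  a_2 = 0·-4 + -1·-3 = 3
  a_3 = 0·3 + -1·-4 = 4
  a_4 = 0·4 + -1·3 = -3
  a_5 = 0·-3 + -1·4 = -4
  a_6 = 0·-4 + -1·-3 = 3

0,-1 ; 3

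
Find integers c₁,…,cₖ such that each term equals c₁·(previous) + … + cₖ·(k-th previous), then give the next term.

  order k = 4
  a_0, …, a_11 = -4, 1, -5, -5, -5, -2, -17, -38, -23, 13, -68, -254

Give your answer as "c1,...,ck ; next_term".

1,-2,2,3 ; -161

  a_4 = 1·-5 + -2·-5 + 2·1 + 3·-4 = -5
  a_5 = 1·-5 + -2·-5 + 2·-5 + 3·1 = -2
  a_6 = 1·-2 + -2·-5 + 2·-5 + 3·-5 = -17
  a_7 = 1·-17 + -2·-2 + 2·-5 + 3·-5 = -38
  a_8 = 1·-38 + -2·-17 + 2·-2 + 3·-5 = -23
  a_9 = 1·-23 + -2·-38 + 2·-17 + 3·-2 = 13
  a_10 = 1·13 + -2·-23 + 2·-38 + 3·-17 = -68
  a_11 = 1·-68 + -2·13 + 2·-23 + 3·-38 = -254
  a_12 = 1·-254 + -2·-68 + 2·13 + 3·-23 = -161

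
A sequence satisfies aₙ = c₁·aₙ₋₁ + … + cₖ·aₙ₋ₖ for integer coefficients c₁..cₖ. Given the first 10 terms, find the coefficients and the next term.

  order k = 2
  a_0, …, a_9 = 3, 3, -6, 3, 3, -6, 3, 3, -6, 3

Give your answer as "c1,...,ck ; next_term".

-1,-1 ; 3

  a_2 = -1·3 + -1·3 = -6
  a_3 = -1·-6 + -1·3 = 3
  a_4 = -1·3 + -1·-6 = 3
  a_5 = -1·3 + -1·3 = -6
  a_6 = -1·-6 + -1·3 = 3
  a_7 = -1·3 + -1·-6 = 3
  a_8 = -1·3 + -1·3 = -6
  a_9 = -1·-6 + -1·3 = 3
  a_10 = -1·3 + -1·-6 = 3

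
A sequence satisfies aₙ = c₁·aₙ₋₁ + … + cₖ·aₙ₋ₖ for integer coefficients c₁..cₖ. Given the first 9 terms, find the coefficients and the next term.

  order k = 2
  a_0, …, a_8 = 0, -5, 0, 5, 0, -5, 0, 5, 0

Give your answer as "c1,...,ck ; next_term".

  a_2 = 0·-5 + -1·0 = 0
  a_3 = 0·0 + -1·-5 = 5
  a_4 = 0·5 + -1·0 = 0
  a_5 = 0·0 + -1·5 = -5
  a_6 = 0·-5 + -1·0 = 0
  a_7 = 0·0 + -1·-5 = 5
  a_8 = 0·5 + -1·0 = 0
  a_9 = 0·0 + -1·5 = -5

0,-1 ; -5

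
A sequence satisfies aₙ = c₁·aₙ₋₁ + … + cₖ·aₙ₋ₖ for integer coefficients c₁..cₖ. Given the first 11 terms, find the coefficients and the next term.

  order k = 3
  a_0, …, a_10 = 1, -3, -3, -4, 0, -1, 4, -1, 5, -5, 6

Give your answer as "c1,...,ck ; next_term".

0,1,-1 ; -10

  a_3 = 0·-3 + 1·-3 + -1·1 = -4
  a_4 = 0·-4 + 1·-3 + -1·-3 = 0
  a_5 = 0·0 + 1·-4 + -1·-3 = -1
  a_6 = 0·-1 + 1·0 + -1·-4 = 4
  a_7 = 0·4 + 1·-1 + -1·0 = -1
  a_8 = 0·-1 + 1·4 + -1·-1 = 5
  a_9 = 0·5 + 1·-1 + -1·4 = -5
  a_10 = 0·-5 + 1·5 + -1·-1 = 6
  a_11 = 0·6 + 1·-5 + -1·5 = -10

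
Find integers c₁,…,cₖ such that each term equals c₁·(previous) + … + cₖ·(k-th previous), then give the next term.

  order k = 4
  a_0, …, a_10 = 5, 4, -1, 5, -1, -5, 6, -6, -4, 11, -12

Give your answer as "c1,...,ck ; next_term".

  a_4 = 0·5 + 0·-1 + 1·4 + -1·5 = -1
  a_5 = 0·-1 + 0·5 + 1·-1 + -1·4 = -5
  a_6 = 0·-5 + 0·-1 + 1·5 + -1·-1 = 6
  a_7 = 0·6 + 0·-5 + 1·-1 + -1·5 = -6
  a_8 = 0·-6 + 0·6 + 1·-5 + -1·-1 = -4
  a_9 = 0·-4 + 0·-6 + 1·6 + -1·-5 = 11
  a_10 = 0·11 + 0·-4 + 1·-6 + -1·6 = -12
  a_11 = 0·-12 + 0·11 + 1·-4 + -1·-6 = 2

0,0,1,-1 ; 2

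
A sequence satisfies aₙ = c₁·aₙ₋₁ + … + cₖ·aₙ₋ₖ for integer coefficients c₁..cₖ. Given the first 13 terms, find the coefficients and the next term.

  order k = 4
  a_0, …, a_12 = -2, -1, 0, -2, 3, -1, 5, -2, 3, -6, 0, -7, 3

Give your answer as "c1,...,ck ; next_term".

0,1,-1,-1 ; -1

  a_4 = 0·-2 + 1·0 + -1·-1 + -1·-2 = 3
  a_5 = 0·3 + 1·-2 + -1·0 + -1·-1 = -1
  a_6 = 0·-1 + 1·3 + -1·-2 + -1·0 = 5
  a_7 = 0·5 + 1·-1 + -1·3 + -1·-2 = -2
  a_8 = 0·-2 + 1·5 + -1·-1 + -1·3 = 3
  a_9 = 0·3 + 1·-2 + -1·5 + -1·-1 = -6
  a_10 = 0·-6 + 1·3 + -1·-2 + -1·5 = 0
  a_11 = 0·0 + 1·-6 + -1·3 + -1·-2 = -7
  a_12 = 0·-7 + 1·0 + -1·-6 + -1·3 = 3
  a_13 = 0·3 + 1·-7 + -1·0 + -1·-6 = -1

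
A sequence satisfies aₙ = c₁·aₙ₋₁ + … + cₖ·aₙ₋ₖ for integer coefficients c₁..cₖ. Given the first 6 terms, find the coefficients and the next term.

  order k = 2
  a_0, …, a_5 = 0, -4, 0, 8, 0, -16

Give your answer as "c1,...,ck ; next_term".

0,-2 ; 0

  a_2 = 0·-4 + -2·0 = 0
  a_3 = 0·0 + -2·-4 = 8
  a_4 = 0·8 + -2·0 = 0
  a_5 = 0·0 + -2·8 = -16
  a_6 = 0·-16 + -2·0 = 0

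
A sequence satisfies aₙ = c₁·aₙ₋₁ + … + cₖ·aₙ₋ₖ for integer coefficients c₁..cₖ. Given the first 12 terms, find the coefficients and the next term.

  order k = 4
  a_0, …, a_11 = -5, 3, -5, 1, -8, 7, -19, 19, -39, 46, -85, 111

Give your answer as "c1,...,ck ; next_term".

-1,1,1,1 ; -189

  a_4 = -1·1 + 1·-5 + 1·3 + 1·-5 = -8
  a_5 = -1·-8 + 1·1 + 1·-5 + 1·3 = 7
  a_6 = -1·7 + 1·-8 + 1·1 + 1·-5 = -19
  a_7 = -1·-19 + 1·7 + 1·-8 + 1·1 = 19
  a_8 = -1·19 + 1·-19 + 1·7 + 1·-8 = -39
  a_9 = -1·-39 + 1·19 + 1·-19 + 1·7 = 46
  a_10 = -1·46 + 1·-39 + 1·19 + 1·-19 = -85
  a_11 = -1·-85 + 1·46 + 1·-39 + 1·19 = 111
  a_12 = -1·111 + 1·-85 + 1·46 + 1·-39 = -189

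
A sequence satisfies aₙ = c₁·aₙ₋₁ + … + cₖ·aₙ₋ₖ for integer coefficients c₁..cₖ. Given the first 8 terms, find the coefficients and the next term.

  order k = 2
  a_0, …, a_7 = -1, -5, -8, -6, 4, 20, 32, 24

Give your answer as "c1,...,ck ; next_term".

2,-2 ; -16

  a_2 = 2·-5 + -2·-1 = -8
  a_3 = 2·-8 + -2·-5 = -6
  a_4 = 2·-6 + -2·-8 = 4
  a_5 = 2·4 + -2·-6 = 20
  a_6 = 2·20 + -2·4 = 32
  a_7 = 2·32 + -2·20 = 24
  a_8 = 2·24 + -2·32 = -16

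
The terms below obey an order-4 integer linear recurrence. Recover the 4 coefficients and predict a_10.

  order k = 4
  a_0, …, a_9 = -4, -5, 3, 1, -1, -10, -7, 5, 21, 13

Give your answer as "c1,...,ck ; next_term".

  a_4 = 1·1 + -1·3 + -1·-5 + 1·-4 = -1
  a_5 = 1·-1 + -1·1 + -1·3 + 1·-5 = -10
  a_6 = 1·-10 + -1·-1 + -1·1 + 1·3 = -7
  a_7 = 1·-7 + -1·-10 + -1·-1 + 1·1 = 5
  a_8 = 1·5 + -1·-7 + -1·-10 + 1·-1 = 21
  a_9 = 1·21 + -1·5 + -1·-7 + 1·-10 = 13
  a_10 = 1·13 + -1·21 + -1·5 + 1·-7 = -20

1,-1,-1,1 ; -20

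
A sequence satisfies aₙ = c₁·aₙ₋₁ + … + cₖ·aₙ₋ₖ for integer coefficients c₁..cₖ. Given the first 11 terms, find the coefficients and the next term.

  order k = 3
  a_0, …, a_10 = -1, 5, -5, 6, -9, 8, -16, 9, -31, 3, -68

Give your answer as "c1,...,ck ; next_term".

  a_3 = 1·-5 + 2·5 + -1·-1 = 6
  a_4 = 1·6 + 2·-5 + -1·5 = -9
  a_5 = 1·-9 + 2·6 + -1·-5 = 8
  a_6 = 1·8 + 2·-9 + -1·6 = -16
  a_7 = 1·-16 + 2·8 + -1·-9 = 9
  a_8 = 1·9 + 2·-16 + -1·8 = -31
  a_9 = 1·-31 + 2·9 + -1·-16 = 3
  a_10 = 1·3 + 2·-31 + -1·9 = -68
  a_11 = 1·-68 + 2·3 + -1·-31 = -31

1,2,-1 ; -31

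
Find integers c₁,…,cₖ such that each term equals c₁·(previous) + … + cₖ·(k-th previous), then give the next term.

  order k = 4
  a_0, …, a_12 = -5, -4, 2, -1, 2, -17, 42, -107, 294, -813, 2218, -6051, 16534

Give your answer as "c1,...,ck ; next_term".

-2,1,-2,2 ; -45181

  a_4 = -2·-1 + 1·2 + -2·-4 + 2·-5 = 2
  a_5 = -2·2 + 1·-1 + -2·2 + 2·-4 = -17
  a_6 = -2·-17 + 1·2 + -2·-1 + 2·2 = 42
  a_7 = -2·42 + 1·-17 + -2·2 + 2·-1 = -107
  a_8 = -2·-107 + 1·42 + -2·-17 + 2·2 = 294
  a_9 = -2·294 + 1·-107 + -2·42 + 2·-17 = -813
  a_10 = -2·-813 + 1·294 + -2·-107 + 2·42 = 2218
  a_11 = -2·2218 + 1·-813 + -2·294 + 2·-107 = -6051
  a_12 = -2·-6051 + 1·2218 + -2·-813 + 2·294 = 16534
  a_13 = -2·16534 + 1·-6051 + -2·2218 + 2·-813 = -45181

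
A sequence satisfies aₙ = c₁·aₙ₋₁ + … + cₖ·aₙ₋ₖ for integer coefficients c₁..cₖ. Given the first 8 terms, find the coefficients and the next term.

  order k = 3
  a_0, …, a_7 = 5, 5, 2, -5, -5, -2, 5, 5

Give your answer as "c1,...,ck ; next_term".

  a_3 = 0·2 + 0·5 + -1·5 = -5
  a_4 = 0·-5 + 0·2 + -1·5 = -5
  a_5 = 0·-5 + 0·-5 + -1·2 = -2
  a_6 = 0·-2 + 0·-5 + -1·-5 = 5
  a_7 = 0·5 + 0·-2 + -1·-5 = 5
  a_8 = 0·5 + 0·5 + -1·-2 = 2

0,0,-1 ; 2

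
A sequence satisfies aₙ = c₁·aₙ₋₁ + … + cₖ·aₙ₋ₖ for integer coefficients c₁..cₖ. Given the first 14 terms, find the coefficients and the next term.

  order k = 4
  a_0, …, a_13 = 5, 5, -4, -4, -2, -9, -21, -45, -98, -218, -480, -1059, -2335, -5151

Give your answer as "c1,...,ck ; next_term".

1,2,1,1 ; -11360

  a_4 = 1·-4 + 2·-4 + 1·5 + 1·5 = -2
  a_5 = 1·-2 + 2·-4 + 1·-4 + 1·5 = -9
  a_6 = 1·-9 + 2·-2 + 1·-4 + 1·-4 = -21
  a_7 = 1·-21 + 2·-9 + 1·-2 + 1·-4 = -45
  a_8 = 1·-45 + 2·-21 + 1·-9 + 1·-2 = -98
  a_9 = 1·-98 + 2·-45 + 1·-21 + 1·-9 = -218
  a_10 = 1·-218 + 2·-98 + 1·-45 + 1·-21 = -480
  a_11 = 1·-480 + 2·-218 + 1·-98 + 1·-45 = -1059
  a_12 = 1·-1059 + 2·-480 + 1·-218 + 1·-98 = -2335
  a_13 = 1·-2335 + 2·-1059 + 1·-480 + 1·-218 = -5151
  a_14 = 1·-5151 + 2·-2335 + 1·-1059 + 1·-480 = -11360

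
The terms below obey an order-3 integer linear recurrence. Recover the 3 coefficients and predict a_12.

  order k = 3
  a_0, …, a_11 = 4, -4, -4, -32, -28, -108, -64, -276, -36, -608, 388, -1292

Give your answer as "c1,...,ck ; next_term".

1,3,-4 ; 2304

  a_3 = 1·-4 + 3·-4 + -4·4 = -32
  a_4 = 1·-32 + 3·-4 + -4·-4 = -28
  a_5 = 1·-28 + 3·-32 + -4·-4 = -108
  a_6 = 1·-108 + 3·-28 + -4·-32 = -64
  a_7 = 1·-64 + 3·-108 + -4·-28 = -276
  a_8 = 1·-276 + 3·-64 + -4·-108 = -36
  a_9 = 1·-36 + 3·-276 + -4·-64 = -608
  a_10 = 1·-608 + 3·-36 + -4·-276 = 388
  a_11 = 1·388 + 3·-608 + -4·-36 = -1292
  a_12 = 1·-1292 + 3·388 + -4·-608 = 2304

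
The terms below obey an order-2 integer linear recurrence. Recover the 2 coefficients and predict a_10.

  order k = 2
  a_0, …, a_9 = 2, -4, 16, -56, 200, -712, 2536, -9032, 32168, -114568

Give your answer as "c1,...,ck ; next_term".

  a_2 = -3·-4 + 2·2 = 16
  a_3 = -3·16 + 2·-4 = -56
  a_4 = -3·-56 + 2·16 = 200
  a_5 = -3·200 + 2·-56 = -712
  a_6 = -3·-712 + 2·200 = 2536
  a_7 = -3·2536 + 2·-712 = -9032
  a_8 = -3·-9032 + 2·2536 = 32168
  a_9 = -3·32168 + 2·-9032 = -114568
  a_10 = -3·-114568 + 2·32168 = 408040

-3,2 ; 408040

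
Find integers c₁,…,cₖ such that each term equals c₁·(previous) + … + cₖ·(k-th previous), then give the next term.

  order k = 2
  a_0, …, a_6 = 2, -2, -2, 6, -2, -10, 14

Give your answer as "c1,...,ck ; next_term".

-1,-2 ; 6

  a_2 = -1·-2 + -2·2 = -2
  a_3 = -1·-2 + -2·-2 = 6
  a_4 = -1·6 + -2·-2 = -2
  a_5 = -1·-2 + -2·6 = -10
  a_6 = -1·-10 + -2·-2 = 14
  a_7 = -1·14 + -2·-10 = 6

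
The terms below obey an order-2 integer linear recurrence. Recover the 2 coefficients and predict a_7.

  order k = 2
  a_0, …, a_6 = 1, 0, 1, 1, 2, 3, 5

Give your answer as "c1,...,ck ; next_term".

  a_2 = 1·0 + 1·1 = 1
  a_3 = 1·1 + 1·0 = 1
  a_4 = 1·1 + 1·1 = 2
  a_5 = 1·2 + 1·1 = 3
  a_6 = 1·3 + 1·2 = 5
  a_7 = 1·5 + 1·3 = 8

1,1 ; 8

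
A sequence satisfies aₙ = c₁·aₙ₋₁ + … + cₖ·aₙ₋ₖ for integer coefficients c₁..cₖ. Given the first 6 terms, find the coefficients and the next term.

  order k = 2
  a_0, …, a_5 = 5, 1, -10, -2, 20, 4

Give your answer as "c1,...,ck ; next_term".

0,-2 ; -40

  a_2 = 0·1 + -2·5 = -10
  a_3 = 0·-10 + -2·1 = -2
  a_4 = 0·-2 + -2·-10 = 20
  a_5 = 0·20 + -2·-2 = 4
  a_6 = 0·4 + -2·20 = -40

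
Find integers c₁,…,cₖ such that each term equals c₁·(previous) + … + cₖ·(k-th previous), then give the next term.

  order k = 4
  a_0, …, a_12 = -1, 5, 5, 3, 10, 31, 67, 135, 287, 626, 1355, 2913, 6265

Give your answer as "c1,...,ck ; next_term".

3,-3,3,-1 ; 13495

  a_4 = 3·3 + -3·5 + 3·5 + -1·-1 = 10
  a_5 = 3·10 + -3·3 + 3·5 + -1·5 = 31
  a_6 = 3·31 + -3·10 + 3·3 + -1·5 = 67
  a_7 = 3·67 + -3·31 + 3·10 + -1·3 = 135
  a_8 = 3·135 + -3·67 + 3·31 + -1·10 = 287
  a_9 = 3·287 + -3·135 + 3·67 + -1·31 = 626
  a_10 = 3·626 + -3·287 + 3·135 + -1·67 = 1355
  a_11 = 3·1355 + -3·626 + 3·287 + -1·135 = 2913
  a_12 = 3·2913 + -3·1355 + 3·626 + -1·287 = 6265
  a_13 = 3·6265 + -3·2913 + 3·1355 + -1·626 = 13495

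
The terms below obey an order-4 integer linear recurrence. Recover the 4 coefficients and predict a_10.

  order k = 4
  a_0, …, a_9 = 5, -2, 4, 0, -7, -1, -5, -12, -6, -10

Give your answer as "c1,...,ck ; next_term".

  a_4 = 1·0 + 0·4 + 1·-2 + -1·5 = -7
  a_5 = 1·-7 + 0·0 + 1·4 + -1·-2 = -1
  a_6 = 1·-1 + 0·-7 + 1·0 + -1·4 = -5
  a_7 = 1·-5 + 0·-1 + 1·-7 + -1·0 = -12
  a_8 = 1·-12 + 0·-5 + 1·-1 + -1·-7 = -6
  a_9 = 1·-6 + 0·-12 + 1·-5 + -1·-1 = -10
  a_10 = 1·-10 + 0·-6 + 1·-12 + -1·-5 = -17

1,0,1,-1 ; -17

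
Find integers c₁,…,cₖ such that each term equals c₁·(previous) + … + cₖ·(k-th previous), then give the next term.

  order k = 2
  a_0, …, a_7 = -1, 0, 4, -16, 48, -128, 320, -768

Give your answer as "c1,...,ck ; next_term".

  a_2 = -4·0 + -4·-1 = 4
  a_3 = -4·4 + -4·0 = -16
  a_4 = -4·-16 + -4·4 = 48
  a_5 = -4·48 + -4·-16 = -128
  a_6 = -4·-128 + -4·48 = 320
  a_7 = -4·320 + -4·-128 = -768
  a_8 = -4·-768 + -4·320 = 1792

-4,-4 ; 1792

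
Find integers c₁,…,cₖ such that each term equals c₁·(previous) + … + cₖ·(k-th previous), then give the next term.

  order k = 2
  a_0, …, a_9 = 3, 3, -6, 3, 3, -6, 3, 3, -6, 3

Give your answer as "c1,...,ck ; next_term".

  a_2 = -1·3 + -1·3 = -6
  a_3 = -1·-6 + -1·3 = 3
  a_4 = -1·3 + -1·-6 = 3
  a_5 = -1·3 + -1·3 = -6
  a_6 = -1·-6 + -1·3 = 3
  a_7 = -1·3 + -1·-6 = 3
  a_8 = -1·3 + -1·3 = -6
  a_9 = -1·-6 + -1·3 = 3
  a_10 = -1·3 + -1·-6 = 3

-1,-1 ; 3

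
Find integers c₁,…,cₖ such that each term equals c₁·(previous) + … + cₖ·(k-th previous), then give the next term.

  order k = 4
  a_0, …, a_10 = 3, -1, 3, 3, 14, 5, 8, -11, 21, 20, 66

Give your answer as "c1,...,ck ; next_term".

1,0,-2,3 ; -9

  a_4 = 1·3 + 0·3 + -2·-1 + 3·3 = 14
  a_5 = 1·14 + 0·3 + -2·3 + 3·-1 = 5
  a_6 = 1·5 + 0·14 + -2·3 + 3·3 = 8
  a_7 = 1·8 + 0·5 + -2·14 + 3·3 = -11
  a_8 = 1·-11 + 0·8 + -2·5 + 3·14 = 21
  a_9 = 1·21 + 0·-11 + -2·8 + 3·5 = 20
  a_10 = 1·20 + 0·21 + -2·-11 + 3·8 = 66
  a_11 = 1·66 + 0·20 + -2·21 + 3·-11 = -9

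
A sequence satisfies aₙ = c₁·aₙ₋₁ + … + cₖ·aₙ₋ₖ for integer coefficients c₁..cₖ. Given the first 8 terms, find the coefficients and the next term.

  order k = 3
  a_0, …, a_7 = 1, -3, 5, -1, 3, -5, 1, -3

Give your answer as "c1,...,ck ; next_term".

0,0,-1 ; 5

  a_3 = 0·5 + 0·-3 + -1·1 = -1
  a_4 = 0·-1 + 0·5 + -1·-3 = 3
  a_5 = 0·3 + 0·-1 + -1·5 = -5
  a_6 = 0·-5 + 0·3 + -1·-1 = 1
  a_7 = 0·1 + 0·-5 + -1·3 = -3
  a_8 = 0·-3 + 0·1 + -1·-5 = 5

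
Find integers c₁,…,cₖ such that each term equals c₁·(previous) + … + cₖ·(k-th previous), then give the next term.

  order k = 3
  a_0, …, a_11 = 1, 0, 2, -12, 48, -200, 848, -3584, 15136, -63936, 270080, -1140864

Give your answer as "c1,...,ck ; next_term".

  a_3 = -4·2 + 0·0 + -4·1 = -12
  a_4 = -4·-12 + 0·2 + -4·0 = 48
  a_5 = -4·48 + 0·-12 + -4·2 = -200
  a_6 = -4·-200 + 0·48 + -4·-12 = 848
  a_7 = -4·848 + 0·-200 + -4·48 = -3584
  a_8 = -4·-3584 + 0·848 + -4·-200 = 15136
  a_9 = -4·15136 + 0·-3584 + -4·848 = -63936
  a_10 = -4·-63936 + 0·15136 + -4·-3584 = 270080
  a_11 = -4·270080 + 0·-63936 + -4·15136 = -1140864
  a_12 = -4·-1140864 + 0·270080 + -4·-63936 = 4819200

-4,0,-4 ; 4819200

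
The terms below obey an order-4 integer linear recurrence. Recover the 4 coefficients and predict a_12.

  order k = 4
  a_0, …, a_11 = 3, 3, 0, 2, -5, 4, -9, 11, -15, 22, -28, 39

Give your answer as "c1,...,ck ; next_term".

  a_4 = -1·2 + 1·0 + 0·3 + -1·3 = -5
  a_5 = -1·-5 + 1·2 + 0·0 + -1·3 = 4
  a_6 = -1·4 + 1·-5 + 0·2 + -1·0 = -9
  a_7 = -1·-9 + 1·4 + 0·-5 + -1·2 = 11
  a_8 = -1·11 + 1·-9 + 0·4 + -1·-5 = -15
  a_9 = -1·-15 + 1·11 + 0·-9 + -1·4 = 22
  a_10 = -1·22 + 1·-15 + 0·11 + -1·-9 = -28
  a_11 = -1·-28 + 1·22 + 0·-15 + -1·11 = 39
  a_12 = -1·39 + 1·-28 + 0·22 + -1·-15 = -52

-1,1,0,-1 ; -52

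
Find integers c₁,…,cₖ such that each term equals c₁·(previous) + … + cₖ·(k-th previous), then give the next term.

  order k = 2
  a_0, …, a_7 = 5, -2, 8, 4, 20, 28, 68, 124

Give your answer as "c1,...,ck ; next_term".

  a_2 = 1·-2 + 2·5 = 8
  a_3 = 1·8 + 2·-2 = 4
  a_4 = 1·4 + 2·8 = 20
  a_5 = 1·20 + 2·4 = 28
  a_6 = 1·28 + 2·20 = 68
  a_7 = 1·68 + 2·28 = 124
  a_8 = 1·124 + 2·68 = 260

1,2 ; 260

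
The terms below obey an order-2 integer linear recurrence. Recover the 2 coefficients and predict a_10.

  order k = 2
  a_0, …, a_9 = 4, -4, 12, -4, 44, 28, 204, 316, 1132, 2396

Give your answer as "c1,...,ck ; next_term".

1,4 ; 6924

  a_2 = 1·-4 + 4·4 = 12
  a_3 = 1·12 + 4·-4 = -4
  a_4 = 1·-4 + 4·12 = 44
  a_5 = 1·44 + 4·-4 = 28
  a_6 = 1·28 + 4·44 = 204
  a_7 = 1·204 + 4·28 = 316
  a_8 = 1·316 + 4·204 = 1132
  a_9 = 1·1132 + 4·316 = 2396
  a_10 = 1·2396 + 4·1132 = 6924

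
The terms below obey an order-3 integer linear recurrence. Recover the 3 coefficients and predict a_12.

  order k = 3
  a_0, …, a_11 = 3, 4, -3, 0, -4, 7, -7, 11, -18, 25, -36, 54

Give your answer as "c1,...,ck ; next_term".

  a_3 = -1·-3 + 0·4 + -1·3 = 0
  a_4 = -1·0 + 0·-3 + -1·4 = -4
  a_5 = -1·-4 + 0·0 + -1·-3 = 7
  a_6 = -1·7 + 0·-4 + -1·0 = -7
  a_7 = -1·-7 + 0·7 + -1·-4 = 11
  a_8 = -1·11 + 0·-7 + -1·7 = -18
  a_9 = -1·-18 + 0·11 + -1·-7 = 25
  a_10 = -1·25 + 0·-18 + -1·11 = -36
  a_11 = -1·-36 + 0·25 + -1·-18 = 54
  a_12 = -1·54 + 0·-36 + -1·25 = -79

-1,0,-1 ; -79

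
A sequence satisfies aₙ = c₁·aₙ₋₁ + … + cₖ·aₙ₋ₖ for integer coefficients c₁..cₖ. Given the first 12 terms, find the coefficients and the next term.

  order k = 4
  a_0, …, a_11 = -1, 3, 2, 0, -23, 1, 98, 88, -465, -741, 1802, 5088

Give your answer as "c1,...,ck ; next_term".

  a_4 = 0·0 + -4·2 + -4·3 + 3·-1 = -23
  a_5 = 0·-23 + -4·0 + -4·2 + 3·3 = 1
  a_6 = 0·1 + -4·-23 + -4·0 + 3·2 = 98
  a_7 = 0·98 + -4·1 + -4·-23 + 3·0 = 88
  a_8 = 0·88 + -4·98 + -4·1 + 3·-23 = -465
  a_9 = 0·-465 + -4·88 + -4·98 + 3·1 = -741
  a_10 = 0·-741 + -4·-465 + -4·88 + 3·98 = 1802
  a_11 = 0·1802 + -4·-741 + -4·-465 + 3·88 = 5088
  a_12 = 0·5088 + -4·1802 + -4·-741 + 3·-465 = -5639

0,-4,-4,3 ; -5639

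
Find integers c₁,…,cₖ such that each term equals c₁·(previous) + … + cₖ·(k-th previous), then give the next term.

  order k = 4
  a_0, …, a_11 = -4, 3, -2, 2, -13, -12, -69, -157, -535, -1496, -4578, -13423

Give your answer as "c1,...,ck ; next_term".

  a_4 = 2·2 + 3·-2 + -1·3 + 2·-4 = -13
  a_5 = 2·-13 + 3·2 + -1·-2 + 2·3 = -12
  a_6 = 2·-12 + 3·-13 + -1·2 + 2·-2 = -69
  a_7 = 2·-69 + 3·-12 + -1·-13 + 2·2 = -157
  a_8 = 2·-157 + 3·-69 + -1·-12 + 2·-13 = -535
  a_9 = 2·-535 + 3·-157 + -1·-69 + 2·-12 = -1496
  a_10 = 2·-1496 + 3·-535 + -1·-157 + 2·-69 = -4578
  a_11 = 2·-4578 + 3·-1496 + -1·-535 + 2·-157 = -13423
  a_12 = 2·-13423 + 3·-4578 + -1·-1496 + 2·-535 = -40154

2,3,-1,2 ; -40154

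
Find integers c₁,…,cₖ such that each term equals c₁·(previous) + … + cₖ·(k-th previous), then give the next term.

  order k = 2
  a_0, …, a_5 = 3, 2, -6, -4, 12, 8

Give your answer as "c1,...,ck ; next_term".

  a_2 = 0·2 + -2·3 = -6
  a_3 = 0·-6 + -2·2 = -4
  a_4 = 0·-4 + -2·-6 = 12
  a_5 = 0·12 + -2·-4 = 8
  a_6 = 0·8 + -2·12 = -24

0,-2 ; -24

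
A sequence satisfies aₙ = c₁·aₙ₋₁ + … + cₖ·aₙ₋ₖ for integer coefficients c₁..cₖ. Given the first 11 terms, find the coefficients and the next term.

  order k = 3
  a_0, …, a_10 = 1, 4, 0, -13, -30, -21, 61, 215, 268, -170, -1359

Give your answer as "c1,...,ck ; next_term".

2,-3,-1 ; -2476

  a_3 = 2·0 + -3·4 + -1·1 = -13
  a_4 = 2·-13 + -3·0 + -1·4 = -30
  a_5 = 2·-30 + -3·-13 + -1·0 = -21
  a_6 = 2·-21 + -3·-30 + -1·-13 = 61
  a_7 = 2·61 + -3·-21 + -1·-30 = 215
  a_8 = 2·215 + -3·61 + -1·-21 = 268
  a_9 = 2·268 + -3·215 + -1·61 = -170
  a_10 = 2·-170 + -3·268 + -1·215 = -1359
  a_11 = 2·-1359 + -3·-170 + -1·268 = -2476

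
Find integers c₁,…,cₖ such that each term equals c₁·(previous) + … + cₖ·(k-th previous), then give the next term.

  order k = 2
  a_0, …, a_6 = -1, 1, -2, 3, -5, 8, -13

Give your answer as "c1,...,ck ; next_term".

  a_2 = -1·1 + 1·-1 = -2
  a_3 = -1·-2 + 1·1 = 3
  a_4 = -1·3 + 1·-2 = -5
  a_5 = -1·-5 + 1·3 = 8
  a_6 = -1·8 + 1·-5 = -13
  a_7 = -1·-13 + 1·8 = 21

-1,1 ; 21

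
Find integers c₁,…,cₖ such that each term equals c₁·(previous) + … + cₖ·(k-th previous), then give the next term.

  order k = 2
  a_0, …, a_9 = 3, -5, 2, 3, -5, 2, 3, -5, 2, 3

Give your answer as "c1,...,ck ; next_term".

-1,-1 ; -5

  a_2 = -1·-5 + -1·3 = 2
  a_3 = -1·2 + -1·-5 = 3
  a_4 = -1·3 + -1·2 = -5
  a_5 = -1·-5 + -1·3 = 2
  a_6 = -1·2 + -1·-5 = 3
  a_7 = -1·3 + -1·2 = -5
  a_8 = -1·-5 + -1·3 = 2
  a_9 = -1·2 + -1·-5 = 3
  a_10 = -1·3 + -1·2 = -5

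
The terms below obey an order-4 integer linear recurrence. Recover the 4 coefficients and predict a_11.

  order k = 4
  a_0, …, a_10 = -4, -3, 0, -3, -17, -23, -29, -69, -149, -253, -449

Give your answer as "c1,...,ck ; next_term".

1,0,2,2 ; -885

  a_4 = 1·-3 + 0·0 + 2·-3 + 2·-4 = -17
  a_5 = 1·-17 + 0·-3 + 2·0 + 2·-3 = -23
  a_6 = 1·-23 + 0·-17 + 2·-3 + 2·0 = -29
  a_7 = 1·-29 + 0·-23 + 2·-17 + 2·-3 = -69
  a_8 = 1·-69 + 0·-29 + 2·-23 + 2·-17 = -149
  a_9 = 1·-149 + 0·-69 + 2·-29 + 2·-23 = -253
  a_10 = 1·-253 + 0·-149 + 2·-69 + 2·-29 = -449
  a_11 = 1·-449 + 0·-253 + 2·-149 + 2·-69 = -885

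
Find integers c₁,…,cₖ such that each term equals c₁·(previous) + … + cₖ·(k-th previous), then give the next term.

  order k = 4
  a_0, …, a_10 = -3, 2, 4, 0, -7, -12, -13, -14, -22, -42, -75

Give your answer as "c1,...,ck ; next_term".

2,-1,0,1 ; -122

  a_4 = 2·0 + -1·4 + 0·2 + 1·-3 = -7
  a_5 = 2·-7 + -1·0 + 0·4 + 1·2 = -12
  a_6 = 2·-12 + -1·-7 + 0·0 + 1·4 = -13
  a_7 = 2·-13 + -1·-12 + 0·-7 + 1·0 = -14
  a_8 = 2·-14 + -1·-13 + 0·-12 + 1·-7 = -22
  a_9 = 2·-22 + -1·-14 + 0·-13 + 1·-12 = -42
  a_10 = 2·-42 + -1·-22 + 0·-14 + 1·-13 = -75
  a_11 = 2·-75 + -1·-42 + 0·-22 + 1·-14 = -122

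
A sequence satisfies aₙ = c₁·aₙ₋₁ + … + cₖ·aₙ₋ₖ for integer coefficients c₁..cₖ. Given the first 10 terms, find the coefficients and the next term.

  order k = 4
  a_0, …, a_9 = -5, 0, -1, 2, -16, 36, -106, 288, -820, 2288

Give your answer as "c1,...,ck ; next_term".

  a_4 = -2·2 + 2·-1 + 0·0 + 2·-5 = -16
  a_5 = -2·-16 + 2·2 + 0·-1 + 2·0 = 36
  a_6 = -2·36 + 2·-16 + 0·2 + 2·-1 = -106
  a_7 = -2·-106 + 2·36 + 0·-16 + 2·2 = 288
  a_8 = -2·288 + 2·-106 + 0·36 + 2·-16 = -820
  a_9 = -2·-820 + 2·288 + 0·-106 + 2·36 = 2288
  a_10 = -2·2288 + 2·-820 + 0·288 + 2·-106 = -6428

-2,2,0,2 ; -6428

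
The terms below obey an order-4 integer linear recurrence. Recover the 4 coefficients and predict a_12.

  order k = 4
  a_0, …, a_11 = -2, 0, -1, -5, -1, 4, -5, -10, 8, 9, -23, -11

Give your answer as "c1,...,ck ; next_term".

0,-1,1,1 ; 40

  a_4 = 0·-5 + -1·-1 + 1·0 + 1·-2 = -1
  a_5 = 0·-1 + -1·-5 + 1·-1 + 1·0 = 4
  a_6 = 0·4 + -1·-1 + 1·-5 + 1·-1 = -5
  a_7 = 0·-5 + -1·4 + 1·-1 + 1·-5 = -10
  a_8 = 0·-10 + -1·-5 + 1·4 + 1·-1 = 8
  a_9 = 0·8 + -1·-10 + 1·-5 + 1·4 = 9
  a_10 = 0·9 + -1·8 + 1·-10 + 1·-5 = -23
  a_11 = 0·-23 + -1·9 + 1·8 + 1·-10 = -11
  a_12 = 0·-11 + -1·-23 + 1·9 + 1·8 = 40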